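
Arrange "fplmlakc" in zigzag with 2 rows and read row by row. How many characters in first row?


Zigzag "fplmlakc" into 2 rows:
Placing characters:
  'f' => row 0
  'p' => row 1
  'l' => row 0
  'm' => row 1
  'l' => row 0
  'a' => row 1
  'k' => row 0
  'c' => row 1
Rows:
  Row 0: "fllk"
  Row 1: "pmac"
First row length: 4

4


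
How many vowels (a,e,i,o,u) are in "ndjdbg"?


Input: ndjdbg
Checking each character:
  'n' at position 0: consonant
  'd' at position 1: consonant
  'j' at position 2: consonant
  'd' at position 3: consonant
  'b' at position 4: consonant
  'g' at position 5: consonant
Total vowels: 0

0


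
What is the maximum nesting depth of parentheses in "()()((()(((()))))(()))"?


Input: "()()((()(((()))))(()))"
Tracking depth:
  Position 0 '(': depth becomes 1
  Position 1 ')': depth becomes 0
  Position 2 '(': depth becomes 1
  Position 3 ')': depth becomes 0
  Position 4 '(': depth becomes 1
  Position 5 '(': depth becomes 2
  Position 6 '(': depth becomes 3
  Position 7 ')': depth becomes 2
  Position 8 '(': depth becomes 3
  Position 9 '(': depth becomes 4
  Position 10 '(': depth becomes 5
  Position 11 '(': depth becomes 6
  Position 12 ')': depth becomes 5
  Position 13 ')': depth becomes 4
  Position 14 ')': depth becomes 3
  Position 15 ')': depth becomes 2
  Position 16 ')': depth becomes 1
  Position 17 '(': depth becomes 2
  Position 18 '(': depth becomes 3
  Position 19 ')': depth becomes 2
  Position 20 ')': depth becomes 1
  Position 21 ')': depth becomes 0
Maximum depth reached: 6

6


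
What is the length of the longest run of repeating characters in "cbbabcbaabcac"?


Input: "cbbabcbaabcac"
Scanning for longest run:
  Position 1 ('b'): new char, reset run to 1
  Position 2 ('b'): continues run of 'b', length=2
  Position 3 ('a'): new char, reset run to 1
  Position 4 ('b'): new char, reset run to 1
  Position 5 ('c'): new char, reset run to 1
  Position 6 ('b'): new char, reset run to 1
  Position 7 ('a'): new char, reset run to 1
  Position 8 ('a'): continues run of 'a', length=2
  Position 9 ('b'): new char, reset run to 1
  Position 10 ('c'): new char, reset run to 1
  Position 11 ('a'): new char, reset run to 1
  Position 12 ('c'): new char, reset run to 1
Longest run: 'b' with length 2

2


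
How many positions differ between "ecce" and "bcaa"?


Comparing "ecce" and "bcaa" position by position:
  Position 0: 'e' vs 'b' => DIFFER
  Position 1: 'c' vs 'c' => same
  Position 2: 'c' vs 'a' => DIFFER
  Position 3: 'e' vs 'a' => DIFFER
Positions that differ: 3

3


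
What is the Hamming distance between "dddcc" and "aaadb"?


Comparing "dddcc" and "aaadb" position by position:
  Position 0: 'd' vs 'a' => differ
  Position 1: 'd' vs 'a' => differ
  Position 2: 'd' vs 'a' => differ
  Position 3: 'c' vs 'd' => differ
  Position 4: 'c' vs 'b' => differ
Total differences (Hamming distance): 5

5


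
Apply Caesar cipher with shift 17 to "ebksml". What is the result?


Caesar cipher: shift "ebksml" by 17
  'e' (pos 4) + 17 = pos 21 = 'v'
  'b' (pos 1) + 17 = pos 18 = 's'
  'k' (pos 10) + 17 = pos 1 = 'b'
  's' (pos 18) + 17 = pos 9 = 'j'
  'm' (pos 12) + 17 = pos 3 = 'd'
  'l' (pos 11) + 17 = pos 2 = 'c'
Result: vsbjdc

vsbjdc


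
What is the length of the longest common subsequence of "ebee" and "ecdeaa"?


LCS of "ebee" and "ecdeaa"
DP table:
           e    c    d    e    a    a
      0    0    0    0    0    0    0
  e   0    1    1    1    1    1    1
  b   0    1    1    1    1    1    1
  e   0    1    1    1    2    2    2
  e   0    1    1    1    2    2    2
LCS length = dp[4][6] = 2

2


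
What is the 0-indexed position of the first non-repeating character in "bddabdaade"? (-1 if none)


Input: bddabdaade
Character frequencies:
  'a': 3
  'b': 2
  'd': 4
  'e': 1
Scanning left to right for freq == 1:
  Position 0 ('b'): freq=2, skip
  Position 1 ('d'): freq=4, skip
  Position 2 ('d'): freq=4, skip
  Position 3 ('a'): freq=3, skip
  Position 4 ('b'): freq=2, skip
  Position 5 ('d'): freq=4, skip
  Position 6 ('a'): freq=3, skip
  Position 7 ('a'): freq=3, skip
  Position 8 ('d'): freq=4, skip
  Position 9 ('e'): unique! => answer = 9

9


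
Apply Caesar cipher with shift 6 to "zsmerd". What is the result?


Caesar cipher: shift "zsmerd" by 6
  'z' (pos 25) + 6 = pos 5 = 'f'
  's' (pos 18) + 6 = pos 24 = 'y'
  'm' (pos 12) + 6 = pos 18 = 's'
  'e' (pos 4) + 6 = pos 10 = 'k'
  'r' (pos 17) + 6 = pos 23 = 'x'
  'd' (pos 3) + 6 = pos 9 = 'j'
Result: fyskxj

fyskxj


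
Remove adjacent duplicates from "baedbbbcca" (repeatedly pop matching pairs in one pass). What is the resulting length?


Input: baedbbbcca
Stack-based adjacent duplicate removal:
  Read 'b': push. Stack: b
  Read 'a': push. Stack: ba
  Read 'e': push. Stack: bae
  Read 'd': push. Stack: baed
  Read 'b': push. Stack: baedb
  Read 'b': matches stack top 'b' => pop. Stack: baed
  Read 'b': push. Stack: baedb
  Read 'c': push. Stack: baedbc
  Read 'c': matches stack top 'c' => pop. Stack: baedb
  Read 'a': push. Stack: baedba
Final stack: "baedba" (length 6)

6


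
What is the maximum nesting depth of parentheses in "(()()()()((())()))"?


Input: "(()()()()((())()))"
Tracking depth:
  Position 0 '(': depth becomes 1
  Position 1 '(': depth becomes 2
  Position 2 ')': depth becomes 1
  Position 3 '(': depth becomes 2
  Position 4 ')': depth becomes 1
  Position 5 '(': depth becomes 2
  Position 6 ')': depth becomes 1
  Position 7 '(': depth becomes 2
  Position 8 ')': depth becomes 1
  Position 9 '(': depth becomes 2
  Position 10 '(': depth becomes 3
  Position 11 '(': depth becomes 4
  Position 12 ')': depth becomes 3
  Position 13 ')': depth becomes 2
  Position 14 '(': depth becomes 3
  Position 15 ')': depth becomes 2
  Position 16 ')': depth becomes 1
  Position 17 ')': depth becomes 0
Maximum depth reached: 4

4


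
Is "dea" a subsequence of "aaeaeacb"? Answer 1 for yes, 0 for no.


Check if "dea" is a subsequence of "aaeaeacb"
Greedy scan:
  Position 0 ('a'): no match needed
  Position 1 ('a'): no match needed
  Position 2 ('e'): no match needed
  Position 3 ('a'): no match needed
  Position 4 ('e'): no match needed
  Position 5 ('a'): no match needed
  Position 6 ('c'): no match needed
  Position 7 ('b'): no match needed
Only matched 0/3 characters => not a subsequence

0


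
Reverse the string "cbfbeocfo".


Input: cbfbeocfo
Reading characters right to left:
  Position 8: 'o'
  Position 7: 'f'
  Position 6: 'c'
  Position 5: 'o'
  Position 4: 'e'
  Position 3: 'b'
  Position 2: 'f'
  Position 1: 'b'
  Position 0: 'c'
Reversed: ofcoebfbc

ofcoebfbc


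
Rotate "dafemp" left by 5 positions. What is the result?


Input: "dafemp", rotate left by 5
First 5 characters: "dafem"
Remaining characters: "p"
Concatenate remaining + first: "p" + "dafem" = "pdafem"

pdafem


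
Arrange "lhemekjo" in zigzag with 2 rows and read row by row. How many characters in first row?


Zigzag "lhemekjo" into 2 rows:
Placing characters:
  'l' => row 0
  'h' => row 1
  'e' => row 0
  'm' => row 1
  'e' => row 0
  'k' => row 1
  'j' => row 0
  'o' => row 1
Rows:
  Row 0: "leej"
  Row 1: "hmko"
First row length: 4

4


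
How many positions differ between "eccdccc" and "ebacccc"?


Comparing "eccdccc" and "ebacccc" position by position:
  Position 0: 'e' vs 'e' => same
  Position 1: 'c' vs 'b' => DIFFER
  Position 2: 'c' vs 'a' => DIFFER
  Position 3: 'd' vs 'c' => DIFFER
  Position 4: 'c' vs 'c' => same
  Position 5: 'c' vs 'c' => same
  Position 6: 'c' vs 'c' => same
Positions that differ: 3

3


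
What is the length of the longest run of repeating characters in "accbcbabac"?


Input: "accbcbabac"
Scanning for longest run:
  Position 1 ('c'): new char, reset run to 1
  Position 2 ('c'): continues run of 'c', length=2
  Position 3 ('b'): new char, reset run to 1
  Position 4 ('c'): new char, reset run to 1
  Position 5 ('b'): new char, reset run to 1
  Position 6 ('a'): new char, reset run to 1
  Position 7 ('b'): new char, reset run to 1
  Position 8 ('a'): new char, reset run to 1
  Position 9 ('c'): new char, reset run to 1
Longest run: 'c' with length 2

2


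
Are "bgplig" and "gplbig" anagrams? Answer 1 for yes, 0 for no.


Strings: "bgplig", "gplbig"
Sorted first:  bggilp
Sorted second: bggilp
Sorted forms match => anagrams

1


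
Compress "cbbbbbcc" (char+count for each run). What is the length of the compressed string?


Input: cbbbbbcc
Runs:
  'c' x 1 => "c1"
  'b' x 5 => "b5"
  'c' x 2 => "c2"
Compressed: "c1b5c2"
Compressed length: 6

6


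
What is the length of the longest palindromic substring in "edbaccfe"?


Input: "edbaccfe"
Checking substrings for palindromes:
  [4:6] "cc" (len 2) => palindrome
Longest palindromic substring: "cc" with length 2

2


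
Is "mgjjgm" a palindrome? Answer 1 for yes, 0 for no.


Input: mgjjgm
Reversed: mgjjgm
  Compare pos 0 ('m') with pos 5 ('m'): match
  Compare pos 1 ('g') with pos 4 ('g'): match
  Compare pos 2 ('j') with pos 3 ('j'): match
Result: palindrome

1


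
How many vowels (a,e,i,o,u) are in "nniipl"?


Input: nniipl
Checking each character:
  'n' at position 0: consonant
  'n' at position 1: consonant
  'i' at position 2: vowel (running total: 1)
  'i' at position 3: vowel (running total: 2)
  'p' at position 4: consonant
  'l' at position 5: consonant
Total vowels: 2

2


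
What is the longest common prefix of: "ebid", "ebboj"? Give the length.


Words: ebid, ebboj
  Position 0: all 'e' => match
  Position 1: all 'b' => match
  Position 2: ('i', 'b') => mismatch, stop
LCP = "eb" (length 2)

2


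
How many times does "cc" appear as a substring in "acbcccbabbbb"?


Searching for "cc" in "acbcccbabbbb"
Scanning each position:
  Position 0: "ac" => no
  Position 1: "cb" => no
  Position 2: "bc" => no
  Position 3: "cc" => MATCH
  Position 4: "cc" => MATCH
  Position 5: "cb" => no
  Position 6: "ba" => no
  Position 7: "ab" => no
  Position 8: "bb" => no
  Position 9: "bb" => no
  Position 10: "bb" => no
Total occurrences: 2

2


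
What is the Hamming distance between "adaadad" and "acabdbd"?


Comparing "adaadad" and "acabdbd" position by position:
  Position 0: 'a' vs 'a' => same
  Position 1: 'd' vs 'c' => differ
  Position 2: 'a' vs 'a' => same
  Position 3: 'a' vs 'b' => differ
  Position 4: 'd' vs 'd' => same
  Position 5: 'a' vs 'b' => differ
  Position 6: 'd' vs 'd' => same
Total differences (Hamming distance): 3

3


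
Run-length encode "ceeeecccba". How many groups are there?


Input: ceeeecccba
Scanning for consecutive runs:
  Group 1: 'c' x 1 (positions 0-0)
  Group 2: 'e' x 4 (positions 1-4)
  Group 3: 'c' x 3 (positions 5-7)
  Group 4: 'b' x 1 (positions 8-8)
  Group 5: 'a' x 1 (positions 9-9)
Total groups: 5

5


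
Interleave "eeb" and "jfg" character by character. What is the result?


Interleaving "eeb" and "jfg":
  Position 0: 'e' from first, 'j' from second => "ej"
  Position 1: 'e' from first, 'f' from second => "ef"
  Position 2: 'b' from first, 'g' from second => "bg"
Result: ejefbg

ejefbg


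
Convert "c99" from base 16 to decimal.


Input: "c99" in base 16
Positional expansion:
  Digit 'c' (value 12) x 16^2 = 3072
  Digit '9' (value 9) x 16^1 = 144
  Digit '9' (value 9) x 16^0 = 9
Sum = 3225

3225


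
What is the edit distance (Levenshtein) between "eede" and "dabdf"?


Computing edit distance: "eede" -> "dabdf"
DP table:
           d    a    b    d    f
      0    1    2    3    4    5
  e   1    1    2    3    4    5
  e   2    2    2    3    4    5
  d   3    2    3    3    3    4
  e   4    3    3    4    4    4
Edit distance = dp[4][5] = 4

4


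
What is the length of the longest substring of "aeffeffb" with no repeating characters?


Input: "aeffeffb"
Sliding window (track last position of each char):
  Position 0 ('a'): window [0,0] length 1 -- new best
  Position 1 ('e'): window [0,1] length 2 -- new best
  Position 2 ('f'): window [0,2] length 3 -- new best
  Position 3 ('f'): repeat (last at 2), move window start to 3
  Position 3 ('f'): window [3,3] length 1
  Position 4 ('e'): window [3,4] length 2
  Position 5 ('f'): repeat (last at 3), move window start to 4
  Position 5 ('f'): window [4,5] length 2
  Position 6 ('f'): repeat (last at 5), move window start to 6
  Position 6 ('f'): window [6,6] length 1
  Position 7 ('b'): window [6,7] length 2
Longest substring with no repeats: "aef" with length 3

3


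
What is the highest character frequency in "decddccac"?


Input: decddccac
Character counts:
  'a': 1
  'c': 4
  'd': 3
  'e': 1
Maximum frequency: 4

4


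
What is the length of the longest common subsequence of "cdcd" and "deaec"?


LCS of "cdcd" and "deaec"
DP table:
           d    e    a    e    c
      0    0    0    0    0    0
  c   0    0    0    0    0    1
  d   0    1    1    1    1    1
  c   0    1    1    1    1    2
  d   0    1    1    1    1    2
LCS length = dp[4][5] = 2

2


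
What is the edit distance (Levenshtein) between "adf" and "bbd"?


Computing edit distance: "adf" -> "bbd"
DP table:
           b    b    d
      0    1    2    3
  a   1    1    2    3
  d   2    2    2    2
  f   3    3    3    3
Edit distance = dp[3][3] = 3

3


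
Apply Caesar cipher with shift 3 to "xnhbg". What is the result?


Caesar cipher: shift "xnhbg" by 3
  'x' (pos 23) + 3 = pos 0 = 'a'
  'n' (pos 13) + 3 = pos 16 = 'q'
  'h' (pos 7) + 3 = pos 10 = 'k'
  'b' (pos 1) + 3 = pos 4 = 'e'
  'g' (pos 6) + 3 = pos 9 = 'j'
Result: aqkej

aqkej


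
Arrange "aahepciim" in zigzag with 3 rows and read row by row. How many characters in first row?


Zigzag "aahepciim" into 3 rows:
Placing characters:
  'a' => row 0
  'a' => row 1
  'h' => row 2
  'e' => row 1
  'p' => row 0
  'c' => row 1
  'i' => row 2
  'i' => row 1
  'm' => row 0
Rows:
  Row 0: "apm"
  Row 1: "aeci"
  Row 2: "hi"
First row length: 3

3


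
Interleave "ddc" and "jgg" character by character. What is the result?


Interleaving "ddc" and "jgg":
  Position 0: 'd' from first, 'j' from second => "dj"
  Position 1: 'd' from first, 'g' from second => "dg"
  Position 2: 'c' from first, 'g' from second => "cg"
Result: djdgcg

djdgcg


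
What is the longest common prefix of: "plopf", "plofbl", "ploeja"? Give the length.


Words: plopf, plofbl, ploeja
  Position 0: all 'p' => match
  Position 1: all 'l' => match
  Position 2: all 'o' => match
  Position 3: ('p', 'f', 'e') => mismatch, stop
LCP = "plo" (length 3)

3


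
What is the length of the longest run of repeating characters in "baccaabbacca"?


Input: "baccaabbacca"
Scanning for longest run:
  Position 1 ('a'): new char, reset run to 1
  Position 2 ('c'): new char, reset run to 1
  Position 3 ('c'): continues run of 'c', length=2
  Position 4 ('a'): new char, reset run to 1
  Position 5 ('a'): continues run of 'a', length=2
  Position 6 ('b'): new char, reset run to 1
  Position 7 ('b'): continues run of 'b', length=2
  Position 8 ('a'): new char, reset run to 1
  Position 9 ('c'): new char, reset run to 1
  Position 10 ('c'): continues run of 'c', length=2
  Position 11 ('a'): new char, reset run to 1
Longest run: 'c' with length 2

2


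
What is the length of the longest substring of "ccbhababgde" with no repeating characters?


Input: "ccbhababgde"
Sliding window (track last position of each char):
  Position 0 ('c'): window [0,0] length 1 -- new best
  Position 1 ('c'): repeat (last at 0), move window start to 1
  Position 1 ('c'): window [1,1] length 1
  Position 2 ('b'): window [1,2] length 2 -- new best
  Position 3 ('h'): window [1,3] length 3 -- new best
  Position 4 ('a'): window [1,4] length 4 -- new best
  Position 5 ('b'): repeat (last at 2), move window start to 3
  Position 5 ('b'): window [3,5] length 3
  Position 6 ('a'): repeat (last at 4), move window start to 5
  Position 6 ('a'): window [5,6] length 2
  Position 7 ('b'): repeat (last at 5), move window start to 6
  Position 7 ('b'): window [6,7] length 2
  Position 8 ('g'): window [6,8] length 3
  Position 9 ('d'): window [6,9] length 4
  Position 10 ('e'): window [6,10] length 5 -- new best
Longest substring with no repeats: "abgde" with length 5

5


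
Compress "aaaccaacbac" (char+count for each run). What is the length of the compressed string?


Input: aaaccaacbac
Runs:
  'a' x 3 => "a3"
  'c' x 2 => "c2"
  'a' x 2 => "a2"
  'c' x 1 => "c1"
  'b' x 1 => "b1"
  'a' x 1 => "a1"
  'c' x 1 => "c1"
Compressed: "a3c2a2c1b1a1c1"
Compressed length: 14

14


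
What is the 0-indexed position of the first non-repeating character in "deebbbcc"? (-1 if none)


Input: deebbbcc
Character frequencies:
  'b': 3
  'c': 2
  'd': 1
  'e': 2
Scanning left to right for freq == 1:
  Position 0 ('d'): unique! => answer = 0

0


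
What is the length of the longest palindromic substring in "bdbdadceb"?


Input: "bdbdadceb"
Checking substrings for palindromes:
  [0:3] "bdb" (len 3) => palindrome
  [1:4] "dbd" (len 3) => palindrome
  [3:6] "dad" (len 3) => palindrome
Longest palindromic substring: "bdb" with length 3

3


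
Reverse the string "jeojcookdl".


Input: jeojcookdl
Reading characters right to left:
  Position 9: 'l'
  Position 8: 'd'
  Position 7: 'k'
  Position 6: 'o'
  Position 5: 'o'
  Position 4: 'c'
  Position 3: 'j'
  Position 2: 'o'
  Position 1: 'e'
  Position 0: 'j'
Reversed: ldkoocjoej

ldkoocjoej


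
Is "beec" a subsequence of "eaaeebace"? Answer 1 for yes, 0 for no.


Check if "beec" is a subsequence of "eaaeebace"
Greedy scan:
  Position 0 ('e'): no match needed
  Position 1 ('a'): no match needed
  Position 2 ('a'): no match needed
  Position 3 ('e'): no match needed
  Position 4 ('e'): no match needed
  Position 5 ('b'): matches sub[0] = 'b'
  Position 6 ('a'): no match needed
  Position 7 ('c'): no match needed
  Position 8 ('e'): matches sub[1] = 'e'
Only matched 2/4 characters => not a subsequence

0


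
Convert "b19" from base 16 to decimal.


Input: "b19" in base 16
Positional expansion:
  Digit 'b' (value 11) x 16^2 = 2816
  Digit '1' (value 1) x 16^1 = 16
  Digit '9' (value 9) x 16^0 = 9
Sum = 2841

2841


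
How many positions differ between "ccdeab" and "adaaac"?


Comparing "ccdeab" and "adaaac" position by position:
  Position 0: 'c' vs 'a' => DIFFER
  Position 1: 'c' vs 'd' => DIFFER
  Position 2: 'd' vs 'a' => DIFFER
  Position 3: 'e' vs 'a' => DIFFER
  Position 4: 'a' vs 'a' => same
  Position 5: 'b' vs 'c' => DIFFER
Positions that differ: 5

5


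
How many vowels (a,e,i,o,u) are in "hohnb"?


Input: hohnb
Checking each character:
  'h' at position 0: consonant
  'o' at position 1: vowel (running total: 1)
  'h' at position 2: consonant
  'n' at position 3: consonant
  'b' at position 4: consonant
Total vowels: 1

1


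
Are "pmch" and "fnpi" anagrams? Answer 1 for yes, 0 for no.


Strings: "pmch", "fnpi"
Sorted first:  chmp
Sorted second: finp
Differ at position 0: 'c' vs 'f' => not anagrams

0


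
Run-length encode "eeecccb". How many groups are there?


Input: eeecccb
Scanning for consecutive runs:
  Group 1: 'e' x 3 (positions 0-2)
  Group 2: 'c' x 3 (positions 3-5)
  Group 3: 'b' x 1 (positions 6-6)
Total groups: 3

3


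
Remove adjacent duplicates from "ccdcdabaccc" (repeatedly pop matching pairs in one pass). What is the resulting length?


Input: ccdcdabaccc
Stack-based adjacent duplicate removal:
  Read 'c': push. Stack: c
  Read 'c': matches stack top 'c' => pop. Stack: (empty)
  Read 'd': push. Stack: d
  Read 'c': push. Stack: dc
  Read 'd': push. Stack: dcd
  Read 'a': push. Stack: dcda
  Read 'b': push. Stack: dcdab
  Read 'a': push. Stack: dcdaba
  Read 'c': push. Stack: dcdabac
  Read 'c': matches stack top 'c' => pop. Stack: dcdaba
  Read 'c': push. Stack: dcdabac
Final stack: "dcdabac" (length 7)

7


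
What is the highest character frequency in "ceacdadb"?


Input: ceacdadb
Character counts:
  'a': 2
  'b': 1
  'c': 2
  'd': 2
  'e': 1
Maximum frequency: 2

2


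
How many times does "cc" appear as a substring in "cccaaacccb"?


Searching for "cc" in "cccaaacccb"
Scanning each position:
  Position 0: "cc" => MATCH
  Position 1: "cc" => MATCH
  Position 2: "ca" => no
  Position 3: "aa" => no
  Position 4: "aa" => no
  Position 5: "ac" => no
  Position 6: "cc" => MATCH
  Position 7: "cc" => MATCH
  Position 8: "cb" => no
Total occurrences: 4

4


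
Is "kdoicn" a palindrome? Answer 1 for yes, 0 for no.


Input: kdoicn
Reversed: nciodk
  Compare pos 0 ('k') with pos 5 ('n'): MISMATCH
  Compare pos 1 ('d') with pos 4 ('c'): MISMATCH
  Compare pos 2 ('o') with pos 3 ('i'): MISMATCH
Result: not a palindrome

0


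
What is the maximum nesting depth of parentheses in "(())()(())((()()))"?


Input: "(())()(())((()()))"
Tracking depth:
  Position 0 '(': depth becomes 1
  Position 1 '(': depth becomes 2
  Position 2 ')': depth becomes 1
  Position 3 ')': depth becomes 0
  Position 4 '(': depth becomes 1
  Position 5 ')': depth becomes 0
  Position 6 '(': depth becomes 1
  Position 7 '(': depth becomes 2
  Position 8 ')': depth becomes 1
  Position 9 ')': depth becomes 0
  Position 10 '(': depth becomes 1
  Position 11 '(': depth becomes 2
  Position 12 '(': depth becomes 3
  Position 13 ')': depth becomes 2
  Position 14 '(': depth becomes 3
  Position 15 ')': depth becomes 2
  Position 16 ')': depth becomes 1
  Position 17 ')': depth becomes 0
Maximum depth reached: 3

3


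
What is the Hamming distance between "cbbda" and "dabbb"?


Comparing "cbbda" and "dabbb" position by position:
  Position 0: 'c' vs 'd' => differ
  Position 1: 'b' vs 'a' => differ
  Position 2: 'b' vs 'b' => same
  Position 3: 'd' vs 'b' => differ
  Position 4: 'a' vs 'b' => differ
Total differences (Hamming distance): 4

4


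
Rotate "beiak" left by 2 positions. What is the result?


Input: "beiak", rotate left by 2
First 2 characters: "be"
Remaining characters: "iak"
Concatenate remaining + first: "iak" + "be" = "iakbe"

iakbe


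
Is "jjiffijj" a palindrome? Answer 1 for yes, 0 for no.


Input: jjiffijj
Reversed: jjiffijj
  Compare pos 0 ('j') with pos 7 ('j'): match
  Compare pos 1 ('j') with pos 6 ('j'): match
  Compare pos 2 ('i') with pos 5 ('i'): match
  Compare pos 3 ('f') with pos 4 ('f'): match
Result: palindrome

1


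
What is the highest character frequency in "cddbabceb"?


Input: cddbabceb
Character counts:
  'a': 1
  'b': 3
  'c': 2
  'd': 2
  'e': 1
Maximum frequency: 3

3


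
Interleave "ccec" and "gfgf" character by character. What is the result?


Interleaving "ccec" and "gfgf":
  Position 0: 'c' from first, 'g' from second => "cg"
  Position 1: 'c' from first, 'f' from second => "cf"
  Position 2: 'e' from first, 'g' from second => "eg"
  Position 3: 'c' from first, 'f' from second => "cf"
Result: cgcfegcf

cgcfegcf


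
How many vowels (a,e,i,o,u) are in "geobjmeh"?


Input: geobjmeh
Checking each character:
  'g' at position 0: consonant
  'e' at position 1: vowel (running total: 1)
  'o' at position 2: vowel (running total: 2)
  'b' at position 3: consonant
  'j' at position 4: consonant
  'm' at position 5: consonant
  'e' at position 6: vowel (running total: 3)
  'h' at position 7: consonant
Total vowels: 3

3


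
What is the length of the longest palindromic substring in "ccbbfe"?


Input: "ccbbfe"
Checking substrings for palindromes:
  [0:2] "cc" (len 2) => palindrome
  [2:4] "bb" (len 2) => palindrome
Longest palindromic substring: "cc" with length 2

2


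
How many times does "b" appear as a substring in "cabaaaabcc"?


Searching for "b" in "cabaaaabcc"
Scanning each position:
  Position 0: "c" => no
  Position 1: "a" => no
  Position 2: "b" => MATCH
  Position 3: "a" => no
  Position 4: "a" => no
  Position 5: "a" => no
  Position 6: "a" => no
  Position 7: "b" => MATCH
  Position 8: "c" => no
  Position 9: "c" => no
Total occurrences: 2

2


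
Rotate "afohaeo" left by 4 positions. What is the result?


Input: "afohaeo", rotate left by 4
First 4 characters: "afoh"
Remaining characters: "aeo"
Concatenate remaining + first: "aeo" + "afoh" = "aeoafoh"

aeoafoh


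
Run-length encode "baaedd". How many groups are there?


Input: baaedd
Scanning for consecutive runs:
  Group 1: 'b' x 1 (positions 0-0)
  Group 2: 'a' x 2 (positions 1-2)
  Group 3: 'e' x 1 (positions 3-3)
  Group 4: 'd' x 2 (positions 4-5)
Total groups: 4

4


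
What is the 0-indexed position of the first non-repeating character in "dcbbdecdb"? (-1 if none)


Input: dcbbdecdb
Character frequencies:
  'b': 3
  'c': 2
  'd': 3
  'e': 1
Scanning left to right for freq == 1:
  Position 0 ('d'): freq=3, skip
  Position 1 ('c'): freq=2, skip
  Position 2 ('b'): freq=3, skip
  Position 3 ('b'): freq=3, skip
  Position 4 ('d'): freq=3, skip
  Position 5 ('e'): unique! => answer = 5

5


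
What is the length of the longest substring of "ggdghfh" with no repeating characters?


Input: "ggdghfh"
Sliding window (track last position of each char):
  Position 0 ('g'): window [0,0] length 1 -- new best
  Position 1 ('g'): repeat (last at 0), move window start to 1
  Position 1 ('g'): window [1,1] length 1
  Position 2 ('d'): window [1,2] length 2 -- new best
  Position 3 ('g'): repeat (last at 1), move window start to 2
  Position 3 ('g'): window [2,3] length 2
  Position 4 ('h'): window [2,4] length 3 -- new best
  Position 5 ('f'): window [2,5] length 4 -- new best
  Position 6 ('h'): repeat (last at 4), move window start to 5
  Position 6 ('h'): window [5,6] length 2
Longest substring with no repeats: "dghf" with length 4

4


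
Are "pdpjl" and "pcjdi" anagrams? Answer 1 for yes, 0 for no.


Strings: "pdpjl", "pcjdi"
Sorted first:  djlpp
Sorted second: cdijp
Differ at position 0: 'd' vs 'c' => not anagrams

0


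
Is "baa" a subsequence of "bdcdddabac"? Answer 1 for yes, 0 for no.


Check if "baa" is a subsequence of "bdcdddabac"
Greedy scan:
  Position 0 ('b'): matches sub[0] = 'b'
  Position 1 ('d'): no match needed
  Position 2 ('c'): no match needed
  Position 3 ('d'): no match needed
  Position 4 ('d'): no match needed
  Position 5 ('d'): no match needed
  Position 6 ('a'): matches sub[1] = 'a'
  Position 7 ('b'): no match needed
  Position 8 ('a'): matches sub[2] = 'a'
  Position 9 ('c'): no match needed
All 3 characters matched => is a subsequence

1


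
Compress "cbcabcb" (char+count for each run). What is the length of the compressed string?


Input: cbcabcb
Runs:
  'c' x 1 => "c1"
  'b' x 1 => "b1"
  'c' x 1 => "c1"
  'a' x 1 => "a1"
  'b' x 1 => "b1"
  'c' x 1 => "c1"
  'b' x 1 => "b1"
Compressed: "c1b1c1a1b1c1b1"
Compressed length: 14

14


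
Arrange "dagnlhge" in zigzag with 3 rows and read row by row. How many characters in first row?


Zigzag "dagnlhge" into 3 rows:
Placing characters:
  'd' => row 0
  'a' => row 1
  'g' => row 2
  'n' => row 1
  'l' => row 0
  'h' => row 1
  'g' => row 2
  'e' => row 1
Rows:
  Row 0: "dl"
  Row 1: "anhe"
  Row 2: "gg"
First row length: 2

2


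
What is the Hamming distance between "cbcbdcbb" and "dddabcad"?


Comparing "cbcbdcbb" and "dddabcad" position by position:
  Position 0: 'c' vs 'd' => differ
  Position 1: 'b' vs 'd' => differ
  Position 2: 'c' vs 'd' => differ
  Position 3: 'b' vs 'a' => differ
  Position 4: 'd' vs 'b' => differ
  Position 5: 'c' vs 'c' => same
  Position 6: 'b' vs 'a' => differ
  Position 7: 'b' vs 'd' => differ
Total differences (Hamming distance): 7

7


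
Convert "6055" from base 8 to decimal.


Input: "6055" in base 8
Positional expansion:
  Digit '6' (value 6) x 8^3 = 3072
  Digit '0' (value 0) x 8^2 = 0
  Digit '5' (value 5) x 8^1 = 40
  Digit '5' (value 5) x 8^0 = 5
Sum = 3117

3117


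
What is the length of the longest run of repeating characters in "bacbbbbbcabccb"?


Input: "bacbbbbbcabccb"
Scanning for longest run:
  Position 1 ('a'): new char, reset run to 1
  Position 2 ('c'): new char, reset run to 1
  Position 3 ('b'): new char, reset run to 1
  Position 4 ('b'): continues run of 'b', length=2
  Position 5 ('b'): continues run of 'b', length=3
  Position 6 ('b'): continues run of 'b', length=4
  Position 7 ('b'): continues run of 'b', length=5
  Position 8 ('c'): new char, reset run to 1
  Position 9 ('a'): new char, reset run to 1
  Position 10 ('b'): new char, reset run to 1
  Position 11 ('c'): new char, reset run to 1
  Position 12 ('c'): continues run of 'c', length=2
  Position 13 ('b'): new char, reset run to 1
Longest run: 'b' with length 5

5


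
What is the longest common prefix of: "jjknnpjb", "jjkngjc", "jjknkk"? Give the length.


Words: jjknnpjb, jjkngjc, jjknkk
  Position 0: all 'j' => match
  Position 1: all 'j' => match
  Position 2: all 'k' => match
  Position 3: all 'n' => match
  Position 4: ('n', 'g', 'k') => mismatch, stop
LCP = "jjkn" (length 4)

4


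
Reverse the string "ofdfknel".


Input: ofdfknel
Reading characters right to left:
  Position 7: 'l'
  Position 6: 'e'
  Position 5: 'n'
  Position 4: 'k'
  Position 3: 'f'
  Position 2: 'd'
  Position 1: 'f'
  Position 0: 'o'
Reversed: lenkfdfo

lenkfdfo


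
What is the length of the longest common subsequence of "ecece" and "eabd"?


LCS of "ecece" and "eabd"
DP table:
           e    a    b    d
      0    0    0    0    0
  e   0    1    1    1    1
  c   0    1    1    1    1
  e   0    1    1    1    1
  c   0    1    1    1    1
  e   0    1    1    1    1
LCS length = dp[5][4] = 1

1


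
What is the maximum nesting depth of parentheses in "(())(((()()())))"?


Input: "(())(((()()())))"
Tracking depth:
  Position 0 '(': depth becomes 1
  Position 1 '(': depth becomes 2
  Position 2 ')': depth becomes 1
  Position 3 ')': depth becomes 0
  Position 4 '(': depth becomes 1
  Position 5 '(': depth becomes 2
  Position 6 '(': depth becomes 3
  Position 7 '(': depth becomes 4
  Position 8 ')': depth becomes 3
  Position 9 '(': depth becomes 4
  Position 10 ')': depth becomes 3
  Position 11 '(': depth becomes 4
  Position 12 ')': depth becomes 3
  Position 13 ')': depth becomes 2
  Position 14 ')': depth becomes 1
  Position 15 ')': depth becomes 0
Maximum depth reached: 4

4


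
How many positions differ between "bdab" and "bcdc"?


Comparing "bdab" and "bcdc" position by position:
  Position 0: 'b' vs 'b' => same
  Position 1: 'd' vs 'c' => DIFFER
  Position 2: 'a' vs 'd' => DIFFER
  Position 3: 'b' vs 'c' => DIFFER
Positions that differ: 3

3


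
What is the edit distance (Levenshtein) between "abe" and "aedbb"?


Computing edit distance: "abe" -> "aedbb"
DP table:
           a    e    d    b    b
      0    1    2    3    4    5
  a   1    0    1    2    3    4
  b   2    1    1    2    2    3
  e   3    2    1    2    3    3
Edit distance = dp[3][5] = 3

3


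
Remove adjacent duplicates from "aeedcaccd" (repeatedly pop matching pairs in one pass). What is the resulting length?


Input: aeedcaccd
Stack-based adjacent duplicate removal:
  Read 'a': push. Stack: a
  Read 'e': push. Stack: ae
  Read 'e': matches stack top 'e' => pop. Stack: a
  Read 'd': push. Stack: ad
  Read 'c': push. Stack: adc
  Read 'a': push. Stack: adca
  Read 'c': push. Stack: adcac
  Read 'c': matches stack top 'c' => pop. Stack: adca
  Read 'd': push. Stack: adcad
Final stack: "adcad" (length 5)

5


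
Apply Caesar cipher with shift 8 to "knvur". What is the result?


Caesar cipher: shift "knvur" by 8
  'k' (pos 10) + 8 = pos 18 = 's'
  'n' (pos 13) + 8 = pos 21 = 'v'
  'v' (pos 21) + 8 = pos 3 = 'd'
  'u' (pos 20) + 8 = pos 2 = 'c'
  'r' (pos 17) + 8 = pos 25 = 'z'
Result: svdcz

svdcz


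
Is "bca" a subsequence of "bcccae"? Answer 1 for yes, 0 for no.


Check if "bca" is a subsequence of "bcccae"
Greedy scan:
  Position 0 ('b'): matches sub[0] = 'b'
  Position 1 ('c'): matches sub[1] = 'c'
  Position 2 ('c'): no match needed
  Position 3 ('c'): no match needed
  Position 4 ('a'): matches sub[2] = 'a'
  Position 5 ('e'): no match needed
All 3 characters matched => is a subsequence

1


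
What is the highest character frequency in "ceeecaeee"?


Input: ceeecaeee
Character counts:
  'a': 1
  'c': 2
  'e': 6
Maximum frequency: 6

6


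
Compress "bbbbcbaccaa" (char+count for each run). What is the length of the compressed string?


Input: bbbbcbaccaa
Runs:
  'b' x 4 => "b4"
  'c' x 1 => "c1"
  'b' x 1 => "b1"
  'a' x 1 => "a1"
  'c' x 2 => "c2"
  'a' x 2 => "a2"
Compressed: "b4c1b1a1c2a2"
Compressed length: 12

12


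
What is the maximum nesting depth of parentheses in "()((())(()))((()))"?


Input: "()((())(()))((()))"
Tracking depth:
  Position 0 '(': depth becomes 1
  Position 1 ')': depth becomes 0
  Position 2 '(': depth becomes 1
  Position 3 '(': depth becomes 2
  Position 4 '(': depth becomes 3
  Position 5 ')': depth becomes 2
  Position 6 ')': depth becomes 1
  Position 7 '(': depth becomes 2
  Position 8 '(': depth becomes 3
  Position 9 ')': depth becomes 2
  Position 10 ')': depth becomes 1
  Position 11 ')': depth becomes 0
  Position 12 '(': depth becomes 1
  Position 13 '(': depth becomes 2
  Position 14 '(': depth becomes 3
  Position 15 ')': depth becomes 2
  Position 16 ')': depth becomes 1
  Position 17 ')': depth becomes 0
Maximum depth reached: 3

3


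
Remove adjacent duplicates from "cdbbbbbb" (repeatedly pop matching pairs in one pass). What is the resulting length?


Input: cdbbbbbb
Stack-based adjacent duplicate removal:
  Read 'c': push. Stack: c
  Read 'd': push. Stack: cd
  Read 'b': push. Stack: cdb
  Read 'b': matches stack top 'b' => pop. Stack: cd
  Read 'b': push. Stack: cdb
  Read 'b': matches stack top 'b' => pop. Stack: cd
  Read 'b': push. Stack: cdb
  Read 'b': matches stack top 'b' => pop. Stack: cd
Final stack: "cd" (length 2)

2


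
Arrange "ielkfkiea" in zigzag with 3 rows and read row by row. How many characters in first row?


Zigzag "ielkfkiea" into 3 rows:
Placing characters:
  'i' => row 0
  'e' => row 1
  'l' => row 2
  'k' => row 1
  'f' => row 0
  'k' => row 1
  'i' => row 2
  'e' => row 1
  'a' => row 0
Rows:
  Row 0: "ifa"
  Row 1: "ekke"
  Row 2: "li"
First row length: 3

3


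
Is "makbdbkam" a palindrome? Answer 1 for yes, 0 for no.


Input: makbdbkam
Reversed: makbdbkam
  Compare pos 0 ('m') with pos 8 ('m'): match
  Compare pos 1 ('a') with pos 7 ('a'): match
  Compare pos 2 ('k') with pos 6 ('k'): match
  Compare pos 3 ('b') with pos 5 ('b'): match
Result: palindrome

1


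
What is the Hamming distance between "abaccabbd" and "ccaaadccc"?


Comparing "abaccabbd" and "ccaaadccc" position by position:
  Position 0: 'a' vs 'c' => differ
  Position 1: 'b' vs 'c' => differ
  Position 2: 'a' vs 'a' => same
  Position 3: 'c' vs 'a' => differ
  Position 4: 'c' vs 'a' => differ
  Position 5: 'a' vs 'd' => differ
  Position 6: 'b' vs 'c' => differ
  Position 7: 'b' vs 'c' => differ
  Position 8: 'd' vs 'c' => differ
Total differences (Hamming distance): 8

8


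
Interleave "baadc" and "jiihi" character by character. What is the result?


Interleaving "baadc" and "jiihi":
  Position 0: 'b' from first, 'j' from second => "bj"
  Position 1: 'a' from first, 'i' from second => "ai"
  Position 2: 'a' from first, 'i' from second => "ai"
  Position 3: 'd' from first, 'h' from second => "dh"
  Position 4: 'c' from first, 'i' from second => "ci"
Result: bjaiaidhci

bjaiaidhci


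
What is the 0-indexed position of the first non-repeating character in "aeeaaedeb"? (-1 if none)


Input: aeeaaedeb
Character frequencies:
  'a': 3
  'b': 1
  'd': 1
  'e': 4
Scanning left to right for freq == 1:
  Position 0 ('a'): freq=3, skip
  Position 1 ('e'): freq=4, skip
  Position 2 ('e'): freq=4, skip
  Position 3 ('a'): freq=3, skip
  Position 4 ('a'): freq=3, skip
  Position 5 ('e'): freq=4, skip
  Position 6 ('d'): unique! => answer = 6

6


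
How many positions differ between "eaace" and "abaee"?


Comparing "eaace" and "abaee" position by position:
  Position 0: 'e' vs 'a' => DIFFER
  Position 1: 'a' vs 'b' => DIFFER
  Position 2: 'a' vs 'a' => same
  Position 3: 'c' vs 'e' => DIFFER
  Position 4: 'e' vs 'e' => same
Positions that differ: 3

3


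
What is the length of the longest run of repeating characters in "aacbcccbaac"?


Input: "aacbcccbaac"
Scanning for longest run:
  Position 1 ('a'): continues run of 'a', length=2
  Position 2 ('c'): new char, reset run to 1
  Position 3 ('b'): new char, reset run to 1
  Position 4 ('c'): new char, reset run to 1
  Position 5 ('c'): continues run of 'c', length=2
  Position 6 ('c'): continues run of 'c', length=3
  Position 7 ('b'): new char, reset run to 1
  Position 8 ('a'): new char, reset run to 1
  Position 9 ('a'): continues run of 'a', length=2
  Position 10 ('c'): new char, reset run to 1
Longest run: 'c' with length 3

3


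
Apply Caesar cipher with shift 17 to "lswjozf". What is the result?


Caesar cipher: shift "lswjozf" by 17
  'l' (pos 11) + 17 = pos 2 = 'c'
  's' (pos 18) + 17 = pos 9 = 'j'
  'w' (pos 22) + 17 = pos 13 = 'n'
  'j' (pos 9) + 17 = pos 0 = 'a'
  'o' (pos 14) + 17 = pos 5 = 'f'
  'z' (pos 25) + 17 = pos 16 = 'q'
  'f' (pos 5) + 17 = pos 22 = 'w'
Result: cjnafqw

cjnafqw


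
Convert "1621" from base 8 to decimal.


Input: "1621" in base 8
Positional expansion:
  Digit '1' (value 1) x 8^3 = 512
  Digit '6' (value 6) x 8^2 = 384
  Digit '2' (value 2) x 8^1 = 16
  Digit '1' (value 1) x 8^0 = 1
Sum = 913

913


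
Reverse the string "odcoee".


Input: odcoee
Reading characters right to left:
  Position 5: 'e'
  Position 4: 'e'
  Position 3: 'o'
  Position 2: 'c'
  Position 1: 'd'
  Position 0: 'o'
Reversed: eeocdo

eeocdo


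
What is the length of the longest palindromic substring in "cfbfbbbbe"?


Input: "cfbfbbbbe"
Checking substrings for palindromes:
  [4:8] "bbbb" (len 4) => palindrome
  [1:4] "fbf" (len 3) => palindrome
  [2:5] "bfb" (len 3) => palindrome
  [4:7] "bbb" (len 3) => palindrome
  [5:8] "bbb" (len 3) => palindrome
  [4:6] "bb" (len 2) => palindrome
Longest palindromic substring: "bbbb" with length 4

4


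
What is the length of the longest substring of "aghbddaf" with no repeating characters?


Input: "aghbddaf"
Sliding window (track last position of each char):
  Position 0 ('a'): window [0,0] length 1 -- new best
  Position 1 ('g'): window [0,1] length 2 -- new best
  Position 2 ('h'): window [0,2] length 3 -- new best
  Position 3 ('b'): window [0,3] length 4 -- new best
  Position 4 ('d'): window [0,4] length 5 -- new best
  Position 5 ('d'): repeat (last at 4), move window start to 5
  Position 5 ('d'): window [5,5] length 1
  Position 6 ('a'): window [5,6] length 2
  Position 7 ('f'): window [5,7] length 3
Longest substring with no repeats: "aghbd" with length 5

5


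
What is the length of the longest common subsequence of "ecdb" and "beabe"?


LCS of "ecdb" and "beabe"
DP table:
           b    e    a    b    e
      0    0    0    0    0    0
  e   0    0    1    1    1    1
  c   0    0    1    1    1    1
  d   0    0    1    1    1    1
  b   0    1    1    1    2    2
LCS length = dp[4][5] = 2

2


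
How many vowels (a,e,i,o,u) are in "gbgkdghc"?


Input: gbgkdghc
Checking each character:
  'g' at position 0: consonant
  'b' at position 1: consonant
  'g' at position 2: consonant
  'k' at position 3: consonant
  'd' at position 4: consonant
  'g' at position 5: consonant
  'h' at position 6: consonant
  'c' at position 7: consonant
Total vowels: 0

0


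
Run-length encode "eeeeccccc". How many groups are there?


Input: eeeeccccc
Scanning for consecutive runs:
  Group 1: 'e' x 4 (positions 0-3)
  Group 2: 'c' x 5 (positions 4-8)
Total groups: 2

2


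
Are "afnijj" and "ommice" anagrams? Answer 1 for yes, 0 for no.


Strings: "afnijj", "ommice"
Sorted first:  afijjn
Sorted second: ceimmo
Differ at position 0: 'a' vs 'c' => not anagrams

0


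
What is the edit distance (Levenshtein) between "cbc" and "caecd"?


Computing edit distance: "cbc" -> "caecd"
DP table:
           c    a    e    c    d
      0    1    2    3    4    5
  c   1    0    1    2    3    4
  b   2    1    1    2    3    4
  c   3    2    2    2    2    3
Edit distance = dp[3][5] = 3

3
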